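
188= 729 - 541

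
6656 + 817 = 7473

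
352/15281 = 352/15281 =0.02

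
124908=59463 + 65445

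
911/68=13  +  27/68  =  13.40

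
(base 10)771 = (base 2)1100000011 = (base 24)183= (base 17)2B6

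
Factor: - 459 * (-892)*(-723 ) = -296016444 = - 2^2*3^4*17^1*223^1*241^1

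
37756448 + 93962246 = 131718694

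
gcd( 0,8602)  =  8602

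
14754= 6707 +8047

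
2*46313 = 92626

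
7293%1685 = 553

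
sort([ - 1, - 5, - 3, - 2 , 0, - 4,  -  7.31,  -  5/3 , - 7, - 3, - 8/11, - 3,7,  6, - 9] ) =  [ - 9, - 7.31 ,-7, - 5, - 4, - 3,-3, - 3 ,-2, - 5/3, - 1, - 8/11, 0,6,7 ]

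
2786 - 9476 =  - 6690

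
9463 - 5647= 3816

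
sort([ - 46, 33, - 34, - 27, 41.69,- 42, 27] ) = [ - 46,-42, - 34, - 27, 27,33, 41.69]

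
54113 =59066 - 4953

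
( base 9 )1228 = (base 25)1bh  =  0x395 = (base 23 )1gk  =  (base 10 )917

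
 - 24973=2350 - 27323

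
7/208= 7/208 = 0.03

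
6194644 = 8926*694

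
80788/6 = 13464+2/3 = 13464.67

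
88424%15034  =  13254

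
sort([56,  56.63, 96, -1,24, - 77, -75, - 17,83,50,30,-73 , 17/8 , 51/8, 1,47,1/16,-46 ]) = [  -  77, - 75,  -  73, - 46,-17,-1 , 1/16,1,17/8, 51/8, 24  ,  30, 47, 50,56,56.63,  83,96] 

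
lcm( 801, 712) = 6408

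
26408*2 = 52816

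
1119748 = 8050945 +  - 6931197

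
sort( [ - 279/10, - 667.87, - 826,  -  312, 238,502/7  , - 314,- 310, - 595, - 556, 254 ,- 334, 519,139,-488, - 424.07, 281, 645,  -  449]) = [ - 826 , - 667.87, - 595, - 556, - 488,  -  449, - 424.07,  -  334, -314, - 312,-310,  -  279/10,502/7,  139, 238, 254, 281, 519, 645]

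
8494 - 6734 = 1760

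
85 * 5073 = 431205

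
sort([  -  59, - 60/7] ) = [ - 59, - 60/7] 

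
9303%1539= 69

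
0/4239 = 0  =  0.00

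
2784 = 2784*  1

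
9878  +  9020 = 18898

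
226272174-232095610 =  - 5823436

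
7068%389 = 66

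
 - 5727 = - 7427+1700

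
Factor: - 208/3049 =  - 2^4 *13^1 * 3049^( - 1)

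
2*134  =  268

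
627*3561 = 2232747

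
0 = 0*85416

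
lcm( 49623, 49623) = 49623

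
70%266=70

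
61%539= 61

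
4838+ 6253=11091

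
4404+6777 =11181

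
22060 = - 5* ( - 4412 ) 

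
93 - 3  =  90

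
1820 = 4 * 455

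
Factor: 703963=13^1*54151^1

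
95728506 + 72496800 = 168225306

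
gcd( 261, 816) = 3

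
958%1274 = 958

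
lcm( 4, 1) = 4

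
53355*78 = 4161690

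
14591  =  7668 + 6923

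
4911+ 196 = 5107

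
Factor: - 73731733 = -31^1*2378443^1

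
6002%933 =404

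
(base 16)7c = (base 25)4o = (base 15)84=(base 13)97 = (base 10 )124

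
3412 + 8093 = 11505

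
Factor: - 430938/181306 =- 801/337 = - 3^2*89^1*337^( - 1) 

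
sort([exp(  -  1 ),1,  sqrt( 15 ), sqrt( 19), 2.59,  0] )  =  [ 0,exp( - 1 ),  1,  2.59,sqrt (15 ), sqrt(19 ) ]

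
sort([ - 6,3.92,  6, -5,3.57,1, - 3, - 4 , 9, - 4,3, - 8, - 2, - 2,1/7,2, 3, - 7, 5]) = [ - 8, - 7, - 6,-5, - 4, - 4,- 3, - 2, - 2  ,  1/7,1,2,3, 3, 3.57,3.92,5,6, 9] 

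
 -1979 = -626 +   -  1353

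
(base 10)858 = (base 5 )11413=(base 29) 10h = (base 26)170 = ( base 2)1101011010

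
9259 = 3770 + 5489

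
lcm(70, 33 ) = 2310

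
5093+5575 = 10668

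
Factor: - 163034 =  - 2^1 *81517^1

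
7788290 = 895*8702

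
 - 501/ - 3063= 167/1021 = 0.16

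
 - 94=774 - 868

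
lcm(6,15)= 30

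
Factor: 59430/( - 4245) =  - 14  =  - 2^1*7^1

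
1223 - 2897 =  - 1674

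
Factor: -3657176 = -2^3*17^1*26891^1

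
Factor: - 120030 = - 2^1*3^1*5^1*4001^1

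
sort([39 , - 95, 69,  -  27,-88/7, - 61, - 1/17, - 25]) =[-95,-61,-27, - 25, - 88/7 , - 1/17,39 , 69]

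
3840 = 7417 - 3577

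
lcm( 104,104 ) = 104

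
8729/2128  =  4 + 31/304 = 4.10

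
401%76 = 21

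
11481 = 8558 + 2923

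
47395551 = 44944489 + 2451062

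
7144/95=376/5 = 75.20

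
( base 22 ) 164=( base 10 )620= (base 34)I8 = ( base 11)514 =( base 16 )26C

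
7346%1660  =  706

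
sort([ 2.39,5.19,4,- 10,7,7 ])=[  -  10,2.39,4,5.19, 7, 7 ] 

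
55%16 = 7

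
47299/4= 11824 + 3/4=11824.75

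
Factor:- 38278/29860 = -2^ (-1)*5^(-1)*1493^ ( - 1)*19139^1= -19139/14930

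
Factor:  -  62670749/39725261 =-109^1*257^(-1 )*491^1*1171^1 * 154573^( - 1)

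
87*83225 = 7240575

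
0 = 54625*0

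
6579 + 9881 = 16460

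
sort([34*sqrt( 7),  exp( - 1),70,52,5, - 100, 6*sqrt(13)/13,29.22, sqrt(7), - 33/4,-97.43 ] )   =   [ - 100, -97.43,  -  33/4, exp(-1),6*sqrt(13 ) /13,sqrt (7),5, 29.22,52,  70, 34*sqrt (7 ) ]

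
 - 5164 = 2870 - 8034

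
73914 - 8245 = 65669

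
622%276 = 70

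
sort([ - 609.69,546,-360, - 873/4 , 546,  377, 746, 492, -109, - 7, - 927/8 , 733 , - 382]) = [-609.69,  -  382, - 360, - 873/4,-927/8 , - 109,  -  7,377, 492, 546,546, 733,746]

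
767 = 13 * 59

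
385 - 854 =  - 469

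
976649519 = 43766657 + 932882862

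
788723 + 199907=988630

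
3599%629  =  454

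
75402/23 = 75402/23= 3278.35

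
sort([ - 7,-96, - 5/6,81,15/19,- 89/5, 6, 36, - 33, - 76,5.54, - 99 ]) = [ -99, - 96, - 76,-33,  -  89/5, - 7,- 5/6, 15/19,5.54 , 6,36,81]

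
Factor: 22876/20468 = 19/17 = 17^( - 1)*19^1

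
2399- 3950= - 1551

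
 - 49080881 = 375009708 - 424090589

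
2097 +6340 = 8437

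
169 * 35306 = 5966714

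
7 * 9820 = 68740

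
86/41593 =86/41593 = 0.00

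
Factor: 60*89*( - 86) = -2^3 * 3^1*5^1*43^1*89^1 = - 459240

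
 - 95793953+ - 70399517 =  - 166193470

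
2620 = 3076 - 456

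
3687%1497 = 693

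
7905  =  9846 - 1941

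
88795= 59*1505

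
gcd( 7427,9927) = 1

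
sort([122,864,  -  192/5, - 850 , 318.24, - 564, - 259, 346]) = [-850 , - 564,-259, - 192/5, 122, 318.24,346, 864]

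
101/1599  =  101/1599=   0.06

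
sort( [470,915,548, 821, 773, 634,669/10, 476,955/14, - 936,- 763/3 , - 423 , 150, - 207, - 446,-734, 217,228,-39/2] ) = [ -936, - 734,  -  446, - 423, - 763/3, - 207,- 39/2, 669/10,  955/14, 150, 217, 228,470,476, 548, 634, 773, 821, 915 ] 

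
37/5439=1/147= 0.01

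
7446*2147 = 15986562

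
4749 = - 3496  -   - 8245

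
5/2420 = 1/484 = 0.00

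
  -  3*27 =-81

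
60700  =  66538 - 5838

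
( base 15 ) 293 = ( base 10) 588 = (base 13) 363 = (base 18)1EC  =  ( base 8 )1114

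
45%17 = 11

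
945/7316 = 945/7316 =0.13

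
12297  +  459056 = 471353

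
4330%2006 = 318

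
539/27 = 19 + 26/27 = 19.96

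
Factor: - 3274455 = -3^1*5^1 * 17^1*12841^1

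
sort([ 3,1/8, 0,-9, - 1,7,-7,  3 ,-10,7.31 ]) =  [-10 , - 9, - 7,-1,0 , 1/8,3,3,7,  7.31 ] 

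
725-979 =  - 254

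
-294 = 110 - 404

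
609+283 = 892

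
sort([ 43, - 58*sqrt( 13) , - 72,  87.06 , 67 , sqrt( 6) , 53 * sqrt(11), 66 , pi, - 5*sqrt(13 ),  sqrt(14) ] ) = [ - 58*sqrt(13), - 72, - 5*sqrt( 13),  sqrt ( 6), pi,sqrt(14) , 43,66,67 , 87.06,53* sqrt ( 11)]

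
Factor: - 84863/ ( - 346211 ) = 113/461 = 113^1*461^( - 1 )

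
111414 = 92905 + 18509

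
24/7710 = 4/1285 = 0.00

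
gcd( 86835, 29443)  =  1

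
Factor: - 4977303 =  - 3^1*1659101^1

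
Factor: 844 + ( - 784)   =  60  =  2^2*3^1* 5^1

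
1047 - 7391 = -6344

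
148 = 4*37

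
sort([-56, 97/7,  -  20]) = [ - 56, - 20,97/7 ]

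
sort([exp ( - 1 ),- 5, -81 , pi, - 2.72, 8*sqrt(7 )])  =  [ - 81,-5,- 2.72,  exp( - 1 ),  pi,8*sqrt( 7)]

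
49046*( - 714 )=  - 35018844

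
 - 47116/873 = -47116/873 = - 53.97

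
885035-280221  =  604814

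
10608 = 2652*4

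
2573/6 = 428 + 5/6 = 428.83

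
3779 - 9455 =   -  5676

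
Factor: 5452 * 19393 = 2^2 * 11^1*29^1 * 41^1*43^1* 47^1 = 105730636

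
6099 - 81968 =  - 75869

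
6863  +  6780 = 13643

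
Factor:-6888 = -2^3 * 3^1*7^1*41^1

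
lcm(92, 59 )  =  5428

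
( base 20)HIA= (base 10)7170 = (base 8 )16002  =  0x1C02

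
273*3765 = 1027845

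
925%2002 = 925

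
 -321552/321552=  - 1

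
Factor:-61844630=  - 2^1*5^1*6184463^1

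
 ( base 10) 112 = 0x70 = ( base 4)1300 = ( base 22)52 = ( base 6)304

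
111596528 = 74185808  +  37410720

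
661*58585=38724685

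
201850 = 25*8074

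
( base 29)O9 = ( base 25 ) 135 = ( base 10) 705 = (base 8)1301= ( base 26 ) 113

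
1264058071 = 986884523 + 277173548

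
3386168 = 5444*622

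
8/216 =1/27 = 0.04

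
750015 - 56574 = 693441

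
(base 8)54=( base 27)1H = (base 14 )32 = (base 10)44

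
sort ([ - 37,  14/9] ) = [- 37,  14/9]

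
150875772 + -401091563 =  - 250215791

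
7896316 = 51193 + 7845123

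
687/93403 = 687/93403 = 0.01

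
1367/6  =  227+5/6 =227.83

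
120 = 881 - 761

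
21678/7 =3096 +6/7 = 3096.86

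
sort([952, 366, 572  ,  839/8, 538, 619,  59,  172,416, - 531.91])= [ - 531.91,59,  839/8, 172, 366,416, 538 , 572,619,  952] 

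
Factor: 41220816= 2^4*3^1*7^1*13^1*9437^1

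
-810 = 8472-9282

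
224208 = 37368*6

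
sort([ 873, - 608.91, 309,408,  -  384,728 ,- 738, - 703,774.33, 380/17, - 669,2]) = [ - 738, - 703,-669, - 608.91,- 384,2, 380/17, 309,  408,728,774.33,873 ] 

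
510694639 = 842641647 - 331947008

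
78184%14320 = 6584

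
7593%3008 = 1577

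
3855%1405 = 1045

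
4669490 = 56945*82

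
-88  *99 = -8712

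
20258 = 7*2894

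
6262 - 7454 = - 1192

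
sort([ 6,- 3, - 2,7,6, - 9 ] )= [ - 9,-3, - 2, 6,6,7 ]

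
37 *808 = 29896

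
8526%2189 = 1959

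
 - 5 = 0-5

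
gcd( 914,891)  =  1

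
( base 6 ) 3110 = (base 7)2004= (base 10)690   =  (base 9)846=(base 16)2B2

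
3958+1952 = 5910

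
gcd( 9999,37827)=9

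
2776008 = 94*29532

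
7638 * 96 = 733248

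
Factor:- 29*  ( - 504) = 14616 = 2^3*3^2 * 7^1 * 29^1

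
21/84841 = 21/84841= 0.00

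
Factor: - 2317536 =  - 2^5*3^2 * 13^1*619^1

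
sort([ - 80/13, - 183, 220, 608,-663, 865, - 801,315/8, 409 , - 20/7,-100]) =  [  -  801,  -  663, - 183,-100, - 80/13, - 20/7, 315/8, 220,409,  608 , 865] 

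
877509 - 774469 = 103040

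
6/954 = 1/159 = 0.01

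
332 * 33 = 10956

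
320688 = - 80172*( - 4)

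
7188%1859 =1611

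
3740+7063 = 10803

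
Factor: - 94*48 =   -  2^5 *3^1*47^1 = -4512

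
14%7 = 0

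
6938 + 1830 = 8768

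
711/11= 711/11 = 64.64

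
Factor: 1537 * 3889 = 5977393= 29^1*53^1*3889^1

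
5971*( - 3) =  - 17913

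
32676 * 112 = 3659712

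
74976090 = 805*93138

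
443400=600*739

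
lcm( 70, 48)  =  1680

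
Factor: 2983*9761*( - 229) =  - 19^1*43^1*157^1*227^1 * 229^1 = - 6667807427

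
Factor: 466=2^1*233^1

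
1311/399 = 23/7 = 3.29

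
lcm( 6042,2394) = 126882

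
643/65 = 9+ 58/65 =9.89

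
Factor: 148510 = 2^1*5^1  *  14851^1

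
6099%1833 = 600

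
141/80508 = 47/26836 = 0.00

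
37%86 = 37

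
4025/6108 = 4025/6108=0.66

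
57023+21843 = 78866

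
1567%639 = 289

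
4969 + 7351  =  12320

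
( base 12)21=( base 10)25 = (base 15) 1a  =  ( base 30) P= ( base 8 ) 31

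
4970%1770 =1430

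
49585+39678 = 89263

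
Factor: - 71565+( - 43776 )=-115341 = -3^1*38447^1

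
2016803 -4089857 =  - 2073054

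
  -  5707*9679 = -55238053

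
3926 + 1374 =5300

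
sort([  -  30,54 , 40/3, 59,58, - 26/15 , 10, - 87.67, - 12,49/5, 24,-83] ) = [ - 87.67, - 83 , - 30, - 12, - 26/15,  49/5,  10 , 40/3, 24,  54,58,59 ] 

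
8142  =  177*46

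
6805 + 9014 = 15819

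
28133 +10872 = 39005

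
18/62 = 9/31 = 0.29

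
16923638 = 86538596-69614958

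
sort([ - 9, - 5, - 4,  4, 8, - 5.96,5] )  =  [ - 9, - 5.96, - 5 , - 4,  4, 5,8 ]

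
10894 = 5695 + 5199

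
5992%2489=1014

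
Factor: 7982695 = 5^1*7^1*228077^1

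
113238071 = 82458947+30779124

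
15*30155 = 452325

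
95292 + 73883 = 169175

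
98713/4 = 24678  +  1/4= 24678.25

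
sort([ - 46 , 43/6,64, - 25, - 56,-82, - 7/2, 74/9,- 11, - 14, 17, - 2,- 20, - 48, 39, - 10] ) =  [ - 82, - 56,- 48,- 46,-25,-20, - 14, - 11,  -  10  , - 7/2,-2,43/6, 74/9,17,39,64]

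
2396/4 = 599 = 599.00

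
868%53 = 20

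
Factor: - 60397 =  - 60397^1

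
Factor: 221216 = 2^5*31^1*223^1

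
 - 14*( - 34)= 476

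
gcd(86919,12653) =1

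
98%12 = 2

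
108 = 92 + 16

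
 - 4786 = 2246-7032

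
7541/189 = 39 + 170/189 = 39.90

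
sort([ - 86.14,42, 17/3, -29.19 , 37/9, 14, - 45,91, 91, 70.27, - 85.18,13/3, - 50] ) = [ - 86.14, - 85.18, - 50, - 45, - 29.19, 37/9, 13/3,17/3,14 , 42,70.27  ,  91,91]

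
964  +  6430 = 7394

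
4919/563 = 8 + 415/563 = 8.74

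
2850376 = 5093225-2242849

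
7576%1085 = 1066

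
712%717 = 712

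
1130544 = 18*62808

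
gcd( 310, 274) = 2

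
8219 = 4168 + 4051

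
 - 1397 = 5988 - 7385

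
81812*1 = 81812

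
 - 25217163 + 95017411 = 69800248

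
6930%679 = 140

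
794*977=775738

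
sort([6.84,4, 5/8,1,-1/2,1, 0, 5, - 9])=[ - 9 , - 1/2, 0, 5/8, 1, 1,  4,5, 6.84]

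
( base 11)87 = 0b1011111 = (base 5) 340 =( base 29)38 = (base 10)95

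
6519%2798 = 923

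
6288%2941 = 406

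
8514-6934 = 1580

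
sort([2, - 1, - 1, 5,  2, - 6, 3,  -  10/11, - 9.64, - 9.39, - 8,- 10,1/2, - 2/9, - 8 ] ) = [ - 10, - 9.64, - 9.39, - 8, -8, - 6, - 1, - 1,  -  10/11, - 2/9,  1/2,  2 , 2 , 3, 5 ]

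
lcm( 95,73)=6935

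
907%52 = 23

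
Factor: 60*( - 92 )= - 5520  =  -2^4 * 3^1*5^1 * 23^1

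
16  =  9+7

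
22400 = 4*5600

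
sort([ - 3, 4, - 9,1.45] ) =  [-9, - 3,1.45,4] 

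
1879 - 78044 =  - 76165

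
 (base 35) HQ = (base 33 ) IR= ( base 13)38a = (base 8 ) 1155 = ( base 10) 621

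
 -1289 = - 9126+7837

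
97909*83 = 8126447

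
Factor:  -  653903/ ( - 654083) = 131^(-1)* 4993^( - 1 )*653903^1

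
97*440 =42680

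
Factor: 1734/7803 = 2/9= 2^1*3^(  -  2 )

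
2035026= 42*48453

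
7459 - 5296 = 2163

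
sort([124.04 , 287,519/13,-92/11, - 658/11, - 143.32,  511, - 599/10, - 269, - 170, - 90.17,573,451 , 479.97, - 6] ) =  [ - 269 , - 170, - 143.32, - 90.17, - 599/10 ,-658/11, - 92/11,  -  6, 519/13, 124.04,287,451 , 479.97,  511,  573] 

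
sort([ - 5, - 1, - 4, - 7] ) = [-7, - 5, - 4, -1]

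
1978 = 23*86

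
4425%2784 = 1641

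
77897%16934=10161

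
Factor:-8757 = - 3^2*7^1*139^1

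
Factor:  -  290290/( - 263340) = 377/342 = 2^( - 1 )*3^(-2)*13^1*19^(-1) * 29^1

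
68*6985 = 474980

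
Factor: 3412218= 2^1*3^1*61^1*9323^1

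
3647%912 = 911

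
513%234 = 45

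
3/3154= 3/3154 = 0.00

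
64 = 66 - 2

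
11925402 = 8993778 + 2931624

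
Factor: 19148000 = 2^5  *5^3*4787^1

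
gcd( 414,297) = 9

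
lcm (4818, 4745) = 313170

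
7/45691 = 7/45691 = 0.00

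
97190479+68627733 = 165818212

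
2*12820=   25640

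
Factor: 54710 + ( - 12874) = 2^2*10459^1 = 41836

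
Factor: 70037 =11^1*6367^1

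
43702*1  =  43702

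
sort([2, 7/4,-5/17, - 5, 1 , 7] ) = [ - 5,  -  5/17,1,7/4,  2,  7]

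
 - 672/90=-8 + 8/15=- 7.47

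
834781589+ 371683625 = 1206465214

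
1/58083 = 1/58083= 0.00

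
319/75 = 319/75=4.25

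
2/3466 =1/1733 = 0.00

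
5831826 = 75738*77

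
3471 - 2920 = 551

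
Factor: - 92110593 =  - 3^1*30703531^1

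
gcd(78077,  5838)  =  1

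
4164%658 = 216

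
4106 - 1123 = 2983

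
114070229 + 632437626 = 746507855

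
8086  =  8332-246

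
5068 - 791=4277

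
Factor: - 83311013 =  - 37^1*2251649^1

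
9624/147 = 65 + 23/49 =65.47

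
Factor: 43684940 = 2^2*5^1*13^1*401^1*419^1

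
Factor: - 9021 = -3^1*31^1*97^1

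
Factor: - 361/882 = -2^( - 1)*3^( - 2 )*7^( - 2 )*19^2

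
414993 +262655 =677648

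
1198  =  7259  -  6061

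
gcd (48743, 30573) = 79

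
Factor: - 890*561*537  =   - 268118730 = - 2^1*3^2*5^1*11^1*17^1*89^1*179^1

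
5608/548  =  1402/137 = 10.23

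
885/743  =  885/743 = 1.19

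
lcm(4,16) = 16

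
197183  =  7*28169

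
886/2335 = 886/2335  =  0.38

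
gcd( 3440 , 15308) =172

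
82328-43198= 39130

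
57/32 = 57/32 = 1.78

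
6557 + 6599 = 13156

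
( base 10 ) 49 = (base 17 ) 2f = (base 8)61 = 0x31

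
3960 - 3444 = 516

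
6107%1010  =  47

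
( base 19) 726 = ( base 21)5h9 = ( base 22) 56J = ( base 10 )2571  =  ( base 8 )5013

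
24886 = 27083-2197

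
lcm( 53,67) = 3551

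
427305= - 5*( - 85461 )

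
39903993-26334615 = 13569378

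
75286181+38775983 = 114062164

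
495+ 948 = 1443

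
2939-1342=1597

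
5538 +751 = 6289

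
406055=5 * 81211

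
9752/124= 78 +20/31  =  78.65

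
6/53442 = 1/8907 = 0.00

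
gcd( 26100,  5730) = 30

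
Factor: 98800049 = 8123^1*12163^1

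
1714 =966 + 748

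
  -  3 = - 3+0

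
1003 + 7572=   8575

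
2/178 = 1/89=0.01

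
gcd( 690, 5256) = 6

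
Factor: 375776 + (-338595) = 37181 = 37181^1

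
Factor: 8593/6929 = 13^( -1)*41^( -1) * 661^1 =661/533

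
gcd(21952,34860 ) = 28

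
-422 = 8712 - 9134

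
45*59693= 2686185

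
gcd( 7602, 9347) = 1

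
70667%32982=4703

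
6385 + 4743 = 11128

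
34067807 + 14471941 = 48539748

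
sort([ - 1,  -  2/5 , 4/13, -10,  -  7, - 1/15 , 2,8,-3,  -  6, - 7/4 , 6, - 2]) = [ - 10, - 7, - 6,-3,  -  2, - 7/4, - 1, - 2/5,- 1/15,4/13 , 2,6,8 ]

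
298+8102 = 8400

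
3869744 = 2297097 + 1572647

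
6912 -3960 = 2952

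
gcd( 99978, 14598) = 6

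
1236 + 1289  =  2525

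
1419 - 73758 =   -  72339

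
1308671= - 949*(- 1379 )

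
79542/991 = 79542/991 = 80.26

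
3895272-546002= 3349270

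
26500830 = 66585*398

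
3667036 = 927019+2740017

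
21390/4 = 5347 + 1/2 = 5347.50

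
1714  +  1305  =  3019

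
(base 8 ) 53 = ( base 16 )2B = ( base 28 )1F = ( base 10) 43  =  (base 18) 27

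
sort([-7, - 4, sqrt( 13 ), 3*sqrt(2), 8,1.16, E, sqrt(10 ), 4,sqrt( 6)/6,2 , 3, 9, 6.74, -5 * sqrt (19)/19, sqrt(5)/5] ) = [ - 7,-4 , - 5*sqrt( 19 )/19,  sqrt( 6 ) /6, sqrt ( 5)/5,1.16, 2, E, 3,sqrt( 10 ), sqrt(13), 4, 3*sqrt( 2 ), 6.74, 8, 9]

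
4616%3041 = 1575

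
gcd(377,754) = 377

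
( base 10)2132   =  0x854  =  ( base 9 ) 2828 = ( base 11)1669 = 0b100001010100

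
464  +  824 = 1288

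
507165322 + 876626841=1383792163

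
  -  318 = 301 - 619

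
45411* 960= 43594560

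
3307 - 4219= - 912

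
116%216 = 116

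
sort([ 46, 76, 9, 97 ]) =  [ 9,  46 , 76, 97]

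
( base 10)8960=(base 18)19BE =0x2300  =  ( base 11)6806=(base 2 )10001100000000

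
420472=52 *8086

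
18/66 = 3/11 = 0.27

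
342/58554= 19/3253= 0.01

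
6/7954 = 3/3977= 0.00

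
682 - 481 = 201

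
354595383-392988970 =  - 38393587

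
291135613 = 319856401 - 28720788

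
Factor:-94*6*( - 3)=2^2*3^2*47^1  =  1692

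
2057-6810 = -4753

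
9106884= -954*( - 9546)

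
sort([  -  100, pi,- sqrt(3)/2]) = [ - 100,-sqrt ( 3 )/2, pi ] 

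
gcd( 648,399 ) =3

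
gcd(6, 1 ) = 1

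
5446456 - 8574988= -3128532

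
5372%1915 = 1542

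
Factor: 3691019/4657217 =127^ (  -  1 ) * 36671^(-1)*3691019^1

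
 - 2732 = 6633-9365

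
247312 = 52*4756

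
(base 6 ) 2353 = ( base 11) 481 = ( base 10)573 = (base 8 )1075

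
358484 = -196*( - 1829)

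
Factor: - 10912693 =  - 11^1*131^1 *7573^1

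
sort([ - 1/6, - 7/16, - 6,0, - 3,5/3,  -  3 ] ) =[-6, - 3,  -  3, - 7/16, - 1/6,  0,  5/3] 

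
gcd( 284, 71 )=71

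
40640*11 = 447040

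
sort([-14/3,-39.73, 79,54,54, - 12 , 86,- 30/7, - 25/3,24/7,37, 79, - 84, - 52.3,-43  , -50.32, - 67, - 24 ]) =[ - 84, - 67, - 52.3, - 50.32, - 43, - 39.73, - 24,- 12,-25/3,  -  14/3, - 30/7 , 24/7,37,54,54,79,  79,  86 ]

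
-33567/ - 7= 33567/7 = 4795.29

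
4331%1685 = 961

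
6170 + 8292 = 14462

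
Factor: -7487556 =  - 2^2*3^1*623963^1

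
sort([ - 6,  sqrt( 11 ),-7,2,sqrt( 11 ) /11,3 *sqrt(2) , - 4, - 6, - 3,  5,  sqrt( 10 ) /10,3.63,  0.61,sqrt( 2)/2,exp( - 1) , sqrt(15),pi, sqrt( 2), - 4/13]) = [ - 7, -6, - 6, - 4, - 3, - 4/13, sqrt( 11)/11,sqrt (10 ) /10, exp(  -  1),0.61,sqrt (2 )/2,sqrt( 2 ) , 2,pi,sqrt( 11 ),  3.63,sqrt( 15), 3 * sqrt( 2 ) , 5 ]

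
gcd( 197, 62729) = 1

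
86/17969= 86/17969 = 0.00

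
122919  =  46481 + 76438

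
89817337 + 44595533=134412870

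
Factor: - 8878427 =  - 41^1*83^1*2609^1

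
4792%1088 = 440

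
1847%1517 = 330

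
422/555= 422/555  =  0.76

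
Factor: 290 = 2^1*5^1*29^1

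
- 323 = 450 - 773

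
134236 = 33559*4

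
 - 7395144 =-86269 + -7308875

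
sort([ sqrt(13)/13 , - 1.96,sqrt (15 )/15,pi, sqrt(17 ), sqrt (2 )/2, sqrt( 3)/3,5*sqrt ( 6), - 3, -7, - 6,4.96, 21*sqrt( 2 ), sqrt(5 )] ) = [-7, - 6,  -  3,-1.96, sqrt(15 )/15,sqrt( 13) /13, sqrt (3 )/3,  sqrt( 2 )/2  ,  sqrt ( 5), pi , sqrt( 17), 4.96, 5*sqrt ( 6),  21*sqrt ( 2)]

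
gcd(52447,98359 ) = 1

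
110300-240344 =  - 130044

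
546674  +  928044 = 1474718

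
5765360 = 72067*80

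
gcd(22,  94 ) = 2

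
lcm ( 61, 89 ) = 5429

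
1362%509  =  344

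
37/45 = 37/45 = 0.82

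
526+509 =1035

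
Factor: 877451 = 89^1*9859^1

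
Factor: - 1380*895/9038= - 2^1*3^1* 5^2*  23^1 * 179^1*4519^(  -  1) = -617550/4519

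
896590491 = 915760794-19170303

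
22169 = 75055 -52886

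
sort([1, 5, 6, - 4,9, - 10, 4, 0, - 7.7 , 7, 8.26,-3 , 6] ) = [ - 10, - 7.7, - 4,- 3, 0, 1 , 4,5, 6, 6, 7, 8.26, 9 ]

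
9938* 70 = 695660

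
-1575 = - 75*21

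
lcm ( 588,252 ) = 1764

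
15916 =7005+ 8911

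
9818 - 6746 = 3072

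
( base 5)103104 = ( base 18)ag1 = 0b110111001001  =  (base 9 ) 4751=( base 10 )3529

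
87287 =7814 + 79473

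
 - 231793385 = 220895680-452689065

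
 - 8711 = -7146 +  - 1565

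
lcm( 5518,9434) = 292454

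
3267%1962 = 1305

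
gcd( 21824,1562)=22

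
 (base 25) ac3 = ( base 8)14631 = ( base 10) 6553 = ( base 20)G7D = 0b1100110011001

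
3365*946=3183290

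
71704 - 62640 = 9064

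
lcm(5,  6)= 30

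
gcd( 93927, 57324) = 3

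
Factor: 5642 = 2^1*7^1*13^1*31^1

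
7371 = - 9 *( - 819 ) 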